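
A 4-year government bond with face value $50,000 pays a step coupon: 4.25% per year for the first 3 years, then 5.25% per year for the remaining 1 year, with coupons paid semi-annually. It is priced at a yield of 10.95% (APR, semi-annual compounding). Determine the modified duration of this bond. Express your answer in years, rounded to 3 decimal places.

Periodic yield y = 0.05475. First find Macaulay duration:
  t   CF        PV=CF/(1+0.05475)^t    t·PV
  1     1,062.50     1,007.3477     1,007.3477
  2     1,062.50       955.0583     1,910.1165
  3     1,062.50       905.4831     2,716.4492
  4     1,062.50       858.4812     3,433.9249
  5     1,062.50       813.9192     4,069.5958
  6     1,062.50       771.6702     4,630.0213
  7     1,312.50       903.7589     6,326.3121
  8    51,312.50    33,498.6189   267,988.9512
  Σ                 39,714.3374   292,082.7187
P = 39,714.3374; Macaulay duration = 292,082.7187 / 39,714.3374 = 7.35459 half-year periods = 3.67730 years.
Modified duration = D_Mac / (1 + y) = 3.67730 / 1.05475 = 3.48641 years.

3.486 years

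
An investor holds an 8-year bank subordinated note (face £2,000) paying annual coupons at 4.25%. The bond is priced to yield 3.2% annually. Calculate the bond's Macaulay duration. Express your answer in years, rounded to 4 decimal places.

Periodic yield y = 0.032. Discount each cash flow and weight by its year:
  t   CF        PV=CF/(1+0.032)^t    t·PV
  1        85.00        82.3643        82.3643
  2        85.00        79.8104       159.6208
  3        85.00        77.3357       232.0070
  4        85.00        74.9377       299.7506
  5        85.00        72.6140       363.0701
  6        85.00        70.3624       422.1745
  7        85.00        68.1806       477.2644
  8     2,085.00     1,620.5726    12,964.5805
  Σ                  2,146.1777    15,000.8323
Price P = Σ PV = 2,146.1777.
Macaulay duration = Σ(t·PV) / P = 15,000.8323 / 2,146.1777 = 6.98956 years.

6.9896 years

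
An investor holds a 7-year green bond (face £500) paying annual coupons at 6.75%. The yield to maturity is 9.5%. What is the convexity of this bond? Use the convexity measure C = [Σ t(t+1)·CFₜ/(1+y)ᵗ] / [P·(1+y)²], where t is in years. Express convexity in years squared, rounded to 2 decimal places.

35.35

With y = 0.095:
  t   CF        PV=CF/(1+0.095)^t    t·PV        t(t+1)·PV
  1        33.75        30.8219        30.8219          61.6438
  2        33.75        28.1479        56.2957         168.8872
  3        33.75        25.7058        77.1175         308.4698
  4        33.75        23.4756        93.9025         469.5126
  5        33.75        21.4389       107.1947         643.1680
  6        33.75        19.5789       117.4736         822.3153
  7       533.75       282.7737     1,979.4161      15,835.3286
  Σ                    431.9428     2,462.2220      18,309.3254
P = 431.9428.
Convexity = Σ t(t+1)·PV / [P·(1+y)²] = 18,309.3254 / (431.9428 × 1.199025) = 35.35231.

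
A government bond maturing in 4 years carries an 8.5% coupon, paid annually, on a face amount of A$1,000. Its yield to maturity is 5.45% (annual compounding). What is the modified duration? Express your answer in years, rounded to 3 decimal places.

3.393 years

Periodic yield y = 0.0545. First find Macaulay duration:
  t   CF        PV=CF/(1+0.0545)^t    t·PV
  1        85.00        80.6069        80.6069
  2        85.00        76.4409       152.8818
  3        85.00        72.4902       217.4705
  4     1,085.00       877.4925     3,509.9699
  Σ                  1,107.0305     3,960.9292
P = 1,107.0305; Macaulay duration = 3,960.9292 / 1,107.0305 = 3.57798 years.
Modified duration = D_Mac / (1 + y) = 3.57798 / 1.0545 = 3.39306 years.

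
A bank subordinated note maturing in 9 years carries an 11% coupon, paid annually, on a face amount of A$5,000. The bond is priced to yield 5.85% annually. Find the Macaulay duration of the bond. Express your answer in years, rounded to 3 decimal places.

Periodic yield y = 0.0585. Discount each cash flow and weight by its year:
  t   CF        PV=CF/(1+0.0585)^t    t·PV
  1       550.00       519.6032       519.6032
  2       550.00       490.8864       981.7727
  3       550.00       463.7566     1,391.2698
  4       550.00       438.1262     1,752.5049
  5       550.00       413.9123     2,069.5617
  6       550.00       391.0367     2,346.2202
  7       550.00       369.4253     2,585.9772
  8       550.00       349.0083     2,792.0666
  9     5,550.00     3,327.1718    29,944.5459
  Σ                  6,762.9268    44,383.5222
Price P = Σ PV = 6,762.9268.
Macaulay duration = Σ(t·PV) / P = 44,383.5222 / 6,762.9268 = 6.56277 years.

6.563 years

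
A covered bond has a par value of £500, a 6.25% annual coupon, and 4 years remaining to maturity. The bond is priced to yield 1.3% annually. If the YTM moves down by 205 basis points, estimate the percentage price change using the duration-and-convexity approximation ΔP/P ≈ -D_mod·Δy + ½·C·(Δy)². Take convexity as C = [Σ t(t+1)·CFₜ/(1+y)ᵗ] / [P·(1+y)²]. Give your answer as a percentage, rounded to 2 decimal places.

With y = 0.013:
  t   CF        PV=CF/(1+0.013)^t    t·PV        t(t+1)·PV
  1        31.25        30.8490        30.8490          61.6979
  2        31.25        30.4531        60.9061         182.7184
  3        31.25        30.0623        90.1868         360.7472
  4       531.25       504.5000     2,018.0000      10,089.9998
  Σ                    595.8643     2,199.9419      10,695.1633
P = 595.8643; D_Mac = 3.69202 yrs; D_mod = 3.64464 yrs; C = 17.49126.
Duration effect: -3.64464 × (-0.0205) = +0.074715
Convexity effect: 0.5 × 17.49126 × (-0.0205)² = +0.0036754
ΔP/P ≈ +0.074715 + 0.0036754 = +0.078390 = +7.8390%.

+7.84%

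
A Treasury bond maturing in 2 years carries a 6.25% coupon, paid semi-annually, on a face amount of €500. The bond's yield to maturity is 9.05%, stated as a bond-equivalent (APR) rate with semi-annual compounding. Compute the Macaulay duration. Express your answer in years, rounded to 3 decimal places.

Periodic yield y = 0.04525. Discount each cash flow and weight by its period:
  t   CF        PV=CF/(1+0.04525)^t    t·PV
  1       15.625        14.9486        14.9486
  2       15.625        14.3014        28.6029
  3       15.625        13.6823        41.0469
  4      515.625       431.9697     1,727.8787
  Σ                    474.9020     1,812.4771
Price P = Σ PV = 474.9020.
Macaulay duration = Σ(t·PV) / P = 1,812.4771 / 474.9020 = 3.81653 half-year periods.
In years: 3.81653 / 2 = 1.90826 years.

1.908 years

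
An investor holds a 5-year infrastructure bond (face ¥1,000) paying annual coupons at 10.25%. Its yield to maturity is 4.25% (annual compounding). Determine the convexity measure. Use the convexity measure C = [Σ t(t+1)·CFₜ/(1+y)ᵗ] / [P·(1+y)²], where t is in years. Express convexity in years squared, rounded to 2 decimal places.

With y = 0.0425:
  t   CF        PV=CF/(1+0.0425)^t    t·PV        t(t+1)·PV
  1       102.50        98.3213        98.3213         196.6427
  2       102.50        94.3130       188.6261         565.8782
  3       102.50        90.4681       271.4044       1,085.6177
  4       102.50        86.7800       347.1200       1,735.5999
  5     1,102.50       895.3612     4,476.8061      26,860.8366
  Σ                  1,265.2437     5,382.2779      30,444.5751
P = 1,265.2437.
Convexity = Σ t(t+1)·PV / [P·(1+y)²] = 30,444.5751 / (1,265.2437 × 1.086806) = 22.14030.

22.14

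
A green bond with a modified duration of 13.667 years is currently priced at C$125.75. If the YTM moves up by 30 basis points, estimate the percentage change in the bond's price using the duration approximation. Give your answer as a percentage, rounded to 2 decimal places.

-4.10%

Duration approximation: ΔP/P ≈ -D_mod · Δy = -13.667 × (+0.003) = -0.041001.
As a percentage: -4.1001%.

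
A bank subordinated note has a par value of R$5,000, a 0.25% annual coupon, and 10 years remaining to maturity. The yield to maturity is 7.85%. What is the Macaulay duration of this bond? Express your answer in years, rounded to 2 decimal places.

Periodic yield y = 0.0785. Discount each cash flow and weight by its year:
  t   CF        PV=CF/(1+0.0785)^t    t·PV
  1        12.50        11.5902        11.5902
  2        12.50        10.7466        21.4931
  3        12.50         9.9644        29.8931
  4        12.50         9.2391        36.9564
  5        12.50         8.5666        42.8331
  6        12.50         7.9431        47.6585
  7        12.50         7.3649        51.5546
  8        12.50         6.8289        54.6310
  9        12.50         6.3318        56.9864
  10    5,012.50     2,354.2517    23,542.5169
  Σ                  2,432.8272    23,896.1132
Price P = Σ PV = 2,432.8272.
Macaulay duration = Σ(t·PV) / P = 23,896.1132 / 2,432.8272 = 9.82236 years.

9.82 years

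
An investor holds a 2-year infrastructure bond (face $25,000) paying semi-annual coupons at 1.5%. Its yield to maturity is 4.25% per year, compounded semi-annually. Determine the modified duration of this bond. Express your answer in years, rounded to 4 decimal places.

Periodic yield y = 0.02125. First find Macaulay duration:
  t   CF        PV=CF/(1+0.02125)^t    t·PV
  1       187.50       183.5985       183.5985
  2       187.50       179.7782       359.5565
  3       187.50       176.0374       528.1123
  4    25,187.50    23,155.6398    92,622.5592
  Σ                 23,695.0540    93,693.8266
P = 23,695.0540; Macaulay duration = 93,693.8266 / 23,695.0540 = 3.95415 half-year periods = 1.97708 years.
Modified duration = D_Mac / (1 + y) = 1.97708 / 1.02125 = 1.93594 years.

1.9359 years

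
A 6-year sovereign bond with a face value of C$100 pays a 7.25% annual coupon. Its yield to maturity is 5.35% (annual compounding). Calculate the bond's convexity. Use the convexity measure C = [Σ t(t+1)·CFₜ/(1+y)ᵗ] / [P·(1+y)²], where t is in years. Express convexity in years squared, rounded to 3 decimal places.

30.497

With y = 0.0535:
  t   CF        PV=CF/(1+0.0535)^t    t·PV        t(t+1)·PV
  1         7.25         6.8818         6.8818          13.7636
  2         7.25         6.5323        13.0647          39.1941
  3         7.25         6.2006        18.6018          74.4073
  4         7.25         5.8857        23.5429         117.7145
  5         7.25         5.5868        27.9341         167.6048
  6       107.25        78.4495       470.6969       3,294.8781
  Σ                    109.5368       560.7222       3,707.5624
P = 109.5368.
Convexity = Σ t(t+1)·PV / [P·(1+y)²] = 3,707.5624 / (109.5368 × 1.109862) = 30.49715.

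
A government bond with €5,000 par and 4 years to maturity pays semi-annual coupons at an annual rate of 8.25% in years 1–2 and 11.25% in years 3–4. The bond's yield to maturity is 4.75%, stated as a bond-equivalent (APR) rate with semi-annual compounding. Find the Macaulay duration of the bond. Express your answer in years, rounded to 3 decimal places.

Periodic yield y = 0.02375. Discount each cash flow and weight by its period:
  t   CF        PV=CF/(1+0.02375)^t    t·PV
  1       206.25       201.4652       201.4652
  2       206.25       196.7914       393.5828
  3       206.25       192.2260       576.6781
  4       206.25       187.7666       751.0663
  5       281.25       250.1053     1,250.5267
  6       281.25       244.3031     1,465.8188
  7       281.25       238.6355     1,670.4488
  8     5,281.25     4,377.0893    35,016.7145
  Σ                  5,888.3826    41,326.3012
Price P = Σ PV = 5,888.3826.
Macaulay duration = Σ(t·PV) / P = 41,326.3012 / 5,888.3826 = 7.01828 half-year periods.
In years: 7.01828 / 2 = 3.50914 years.

3.509 years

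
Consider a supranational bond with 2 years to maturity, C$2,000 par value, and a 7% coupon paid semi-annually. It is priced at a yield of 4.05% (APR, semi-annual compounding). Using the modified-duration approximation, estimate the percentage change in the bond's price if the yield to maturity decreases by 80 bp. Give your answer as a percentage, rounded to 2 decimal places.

Periodic yield y = 0.02025. Modified duration first:
  t   CF        PV=CF/(1+0.02025)^t    t·PV
  1        70.00        68.6106        68.6106
  2        70.00        67.2488       134.4977
  3        70.00        65.9141       197.7423
  4     2,070.00     1,910.4863     7,641.9453
  Σ                  2,112.2599     8,042.7959
P = 2,112.2599; D_Mac = 3.80767 half-year periods = 1.90384 yrs; D_mod = 1.90384/(1+0.02025) = 1.86605 yrs.
ΔP/P ≈ -D_mod · Δy = -1.86605 × (-0.008) = +0.014928 = +1.4928%.

+1.49%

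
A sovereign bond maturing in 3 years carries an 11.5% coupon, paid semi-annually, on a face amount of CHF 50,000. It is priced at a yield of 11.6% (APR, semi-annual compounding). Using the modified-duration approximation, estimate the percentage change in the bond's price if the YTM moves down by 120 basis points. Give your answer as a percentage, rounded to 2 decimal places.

Periodic yield y = 0.058. Modified duration first:
  t   CF        PV=CF/(1+0.058)^t    t·PV
  1     2,875.00     2,717.3913     2,717.3913
  2     2,875.00     2,568.4228     5,136.8456
  3     2,875.00     2,427.6208     7,282.8623
  4     2,875.00     2,294.5376     9,178.1504
  5     2,875.00     2,168.7501    10,843.7505
  6    52,875.00    37,699.5680   226,197.4083
  Σ                 49,876.2906   261,356.4083
P = 49,876.2906; D_Mac = 5.24009 half-year periods = 2.62005 yrs; D_mod = 2.62005/(1+0.058) = 2.47641 yrs.
ΔP/P ≈ -D_mod · Δy = -2.47641 × (-0.012) = +0.029717 = +2.9717%.

+2.97%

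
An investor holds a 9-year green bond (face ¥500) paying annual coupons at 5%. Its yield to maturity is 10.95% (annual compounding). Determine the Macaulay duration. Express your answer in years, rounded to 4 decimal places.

Periodic yield y = 0.1095. Discount each cash flow and weight by its year:
  t   CF        PV=CF/(1+0.1095)^t    t·PV
  1        25.00        22.5327        22.5327
  2        25.00        20.3089        40.6177
  3        25.00        18.3045        54.9135
  4        25.00        16.4980        65.9919
  5        25.00        14.8697        74.3487
  6        25.00        13.4022        80.4132
  7        25.00        12.0795        84.5565
  8        25.00        10.8873        87.0987
  9       525.00       206.0694     1,854.6248
  Σ                    334.9522     2,365.0977
Price P = Σ PV = 334.9522.
Macaulay duration = Σ(t·PV) / P = 2,365.0977 / 334.9522 = 7.06100 years.

7.0610 years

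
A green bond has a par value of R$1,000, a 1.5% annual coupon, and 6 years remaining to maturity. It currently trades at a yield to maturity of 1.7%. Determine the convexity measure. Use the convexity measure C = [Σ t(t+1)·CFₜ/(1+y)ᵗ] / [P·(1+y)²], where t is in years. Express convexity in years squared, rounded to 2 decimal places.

38.64

With y = 0.017:
  t   CF        PV=CF/(1+0.017)^t    t·PV        t(t+1)·PV
  1        15.00        14.7493        14.7493          29.4985
  2        15.00        14.5027        29.0054          87.0163
  3        15.00        14.2603        42.7809         171.1235
  4        15.00        14.0219        56.0877         280.4384
  5        15.00        13.7875        68.9377         413.6259
  6     1,015.00       917.3611     5,504.1667      38,529.1666
  Σ                    988.6828     5,715.7276      39,510.8692
P = 988.6828.
Convexity = Σ t(t+1)·PV / [P·(1+y)²] = 39,510.8692 / (988.6828 × 1.034289) = 38.63827.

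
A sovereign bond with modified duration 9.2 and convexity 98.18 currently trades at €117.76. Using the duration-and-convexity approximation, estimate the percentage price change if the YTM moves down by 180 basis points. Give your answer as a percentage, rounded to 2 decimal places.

+18.15%

Duration effect: -D_mod·Δy = -9.2 × (-0.018) = +0.165600
Convexity effect: ½·C·(Δy)² = 0.5 × 98.18 × (-0.018)² = +0.01590516
ΔP/P ≈ +0.165600 + 0.01590516 = +0.18150516
= +18.150516%.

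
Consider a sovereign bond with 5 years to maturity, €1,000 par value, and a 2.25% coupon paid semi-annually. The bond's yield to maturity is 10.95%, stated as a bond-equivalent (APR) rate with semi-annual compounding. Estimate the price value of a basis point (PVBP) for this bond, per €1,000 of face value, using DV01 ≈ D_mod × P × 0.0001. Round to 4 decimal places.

Periodic yield y = 0.05475.
  t   CF        PV=CF/(1+0.05475)^t    t·PV
  1        11.25        10.6660        10.6660
  2        11.25        10.1124        20.2248
  3        11.25         9.5875        28.7624
  4        11.25         9.0898        36.3592
  5        11.25         8.6180        43.0898
  6        11.25         8.1706        49.0238
  7        11.25         7.7465        54.2255
  8        11.25         7.3444        58.7552
  9        11.25         6.9632        62.6685
  10    1,011.25       593.4214     5,934.2139
  Σ                    671.7197     6,297.9891
P = 671.7197; D_Mac = 9.37592 half-year periods = 4.68796 yrs; D_mod = 4.44462 yrs.
DV01 ≈ 4.44462 × 671.7197 × 0.0001 = 0.298554.

€0.2986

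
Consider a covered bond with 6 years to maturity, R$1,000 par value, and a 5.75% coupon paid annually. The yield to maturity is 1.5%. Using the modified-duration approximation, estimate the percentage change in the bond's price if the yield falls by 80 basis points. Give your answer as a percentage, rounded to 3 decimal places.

+4.200%

Periodic yield y = 0.015. Modified duration first:
  t   CF        PV=CF/(1+0.015)^t    t·PV
  1        57.50        56.6502        56.6502
  2        57.50        55.8131       111.6261
  3        57.50        54.9882       164.9647
  4        57.50        54.1756       216.7024
  5        57.50        53.3750       266.8748
  6     1,057.50       967.1284     5,802.7702
  Σ                  1,242.1305     6,619.5885
P = 1,242.1305; D_Mac = 5.32922 yrs; D_mod = 5.32922/(1+0.015) = 5.25046 yrs.
ΔP/P ≈ -D_mod · Δy = -5.25046 × (-0.008) = +0.042004 = +4.2004%.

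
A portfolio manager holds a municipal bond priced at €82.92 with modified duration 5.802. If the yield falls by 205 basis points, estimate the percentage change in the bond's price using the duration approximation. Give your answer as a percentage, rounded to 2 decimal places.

+11.89%

Duration approximation: ΔP/P ≈ -D_mod · Δy = -5.802 × (-0.0205) = +0.118941.
As a percentage: +11.8941%.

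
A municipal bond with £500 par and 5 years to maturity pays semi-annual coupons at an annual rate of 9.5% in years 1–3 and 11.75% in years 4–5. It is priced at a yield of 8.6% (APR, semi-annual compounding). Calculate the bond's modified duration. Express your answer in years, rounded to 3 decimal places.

Periodic yield y = 0.043. First find Macaulay duration:
  t   CF        PV=CF/(1+0.043)^t    t·PV
  1       23.750        22.7709        22.7709
  2       23.750        21.8321        43.6641
  3       23.750        20.9320        62.7960
  4       23.750        20.0690        80.2761
  5       23.750        19.2416        96.2082
  6       23.750        18.4484       110.6902
  7       29.375        21.8770       153.1390
  8       29.375        20.9751       167.8006
  9       29.375        20.1103       180.9929
  10     529.375       347.4724     3,474.7242
  Σ                    533.7288     4,393.0622
P = 533.7288; Macaulay duration = 4,393.0622 / 533.7288 = 8.23089 half-year periods = 4.11544 years.
Modified duration = D_Mac / (1 + y) = 4.11544 / 1.043 = 3.94578 years.

3.946 years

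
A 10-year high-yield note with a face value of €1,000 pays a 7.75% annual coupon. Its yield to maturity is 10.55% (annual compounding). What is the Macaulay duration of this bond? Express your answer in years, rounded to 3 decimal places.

7.029 years

Periodic yield y = 0.1055. Discount each cash flow and weight by its year:
  t   CF        PV=CF/(1+0.1055)^t    t·PV
  1        77.50        70.1040        70.1040
  2        77.50        63.4139       126.8277
  3        77.50        57.3622       172.0865
  4        77.50        51.8880       207.5519
  5        77.50        46.9362       234.6810
  6        77.50        42.4570       254.7420
  7        77.50        38.4052       268.8367
  8        77.50        34.7402       277.9212
  9        77.50        31.4248       282.8235
  10    1,077.50       395.2117     3,952.1172
  Σ                    831.9432     5,847.6916
Price P = Σ PV = 831.9432.
Macaulay duration = Σ(t·PV) / P = 5,847.6916 / 831.9432 = 7.02896 years.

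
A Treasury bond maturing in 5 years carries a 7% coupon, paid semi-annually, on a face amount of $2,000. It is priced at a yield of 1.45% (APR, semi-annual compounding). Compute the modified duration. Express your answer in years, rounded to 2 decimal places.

4.36 years

Periodic yield y = 0.00725. First find Macaulay duration:
  t   CF        PV=CF/(1+0.00725)^t    t·PV
  1        70.00        69.4962        69.4962
  2        70.00        68.9959       137.9919
  3        70.00        68.4993       205.4979
  4        70.00        68.0063       272.0251
  5        70.00        67.5168       337.5839
  6        70.00        67.0308       402.1848
  7        70.00        66.5483       465.8383
  8        70.00        66.0693       528.5546
  9        70.00        65.5938       590.3439
  10    2,070.00     1,925.7397    19,257.3971
  Σ                  2,533.4963    22,266.9134
P = 2,533.4963; Macaulay duration = 22,266.9134 / 2,533.4963 = 8.78901 half-year periods = 4.39450 years.
Modified duration = D_Mac / (1 + y) = 4.39450 / 1.00725 = 4.36287 years.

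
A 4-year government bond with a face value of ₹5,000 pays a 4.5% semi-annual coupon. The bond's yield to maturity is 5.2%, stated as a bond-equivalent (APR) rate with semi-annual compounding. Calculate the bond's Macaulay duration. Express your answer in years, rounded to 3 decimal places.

3.701 years

Periodic yield y = 0.026. Discount each cash flow and weight by its period:
  t   CF        PV=CF/(1+0.026)^t    t·PV
  1       112.50       109.6491       109.6491
  2       112.50       106.8705       213.7410
  3       112.50       104.1623       312.4868
  4       112.50       101.5227       406.0907
  5       112.50        98.9500       494.7499
  6       112.50        96.4425       578.6549
  7       112.50        93.9985       657.9896
  8     5,112.50     4,163.4604    33,307.6829
  Σ                  4,875.0559    36,081.0450
Price P = Σ PV = 4,875.0559.
Macaulay duration = Σ(t·PV) / P = 36,081.0450 / 4,875.0559 = 7.40116 half-year periods.
In years: 7.40116 / 2 = 3.70058 years.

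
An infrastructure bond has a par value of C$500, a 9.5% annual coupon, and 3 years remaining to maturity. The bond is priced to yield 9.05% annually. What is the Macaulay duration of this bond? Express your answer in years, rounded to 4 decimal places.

2.7487 years

Periodic yield y = 0.0905. Discount each cash flow and weight by its year:
  t   CF        PV=CF/(1+0.0905)^t    t·PV
  1        47.50        43.5580        43.5580
  2        47.50        39.9431        79.8863
  3       547.50       422.1892     1,266.5676
  Σ                    505.6903     1,390.0119
Price P = Σ PV = 505.6903.
Macaulay duration = Σ(t·PV) / P = 1,390.0119 / 505.6903 = 2.74874 years.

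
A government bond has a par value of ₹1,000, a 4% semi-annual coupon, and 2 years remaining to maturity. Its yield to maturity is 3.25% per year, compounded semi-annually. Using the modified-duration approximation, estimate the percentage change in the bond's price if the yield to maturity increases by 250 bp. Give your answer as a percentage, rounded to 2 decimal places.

-4.78%

Periodic yield y = 0.01625. Modified duration first:
  t   CF        PV=CF/(1+0.01625)^t    t·PV
  1        20.00        19.6802        19.6802
  2        20.00        19.3655        38.7310
  3        20.00        19.0558        57.1675
  4     1,020.00       956.3083     3,825.2333
  Σ                  1,014.4099     3,940.8121
P = 1,014.4099; D_Mac = 3.88483 half-year periods = 1.94242 yrs; D_mod = 1.94242/(1+0.01625) = 1.91136 yrs.
ΔP/P ≈ -D_mod · Δy = -1.91136 × (+0.025) = -0.047784 = -4.7784%.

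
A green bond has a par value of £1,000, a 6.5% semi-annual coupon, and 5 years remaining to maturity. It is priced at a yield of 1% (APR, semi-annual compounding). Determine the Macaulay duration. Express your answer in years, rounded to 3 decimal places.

Periodic yield y = 0.005. Discount each cash flow and weight by its period:
  t   CF        PV=CF/(1+0.005)^t    t·PV
  1        32.50        32.3383        32.3383
  2        32.50        32.1774        64.3548
  3        32.50        32.0173        96.0520
  4        32.50        31.8580       127.4322
  5        32.50        31.6995       158.4977
  6        32.50        31.5418       189.2510
  7        32.50        31.3849       219.6944
  8        32.50        31.2288       249.8302
  9        32.50        31.0734       279.6606
  10    1,032.50       982.2667     9,822.6675
  Σ                  1,267.5863    11,239.7787
Price P = Σ PV = 1,267.5863.
Macaulay duration = Σ(t·PV) / P = 11,239.7787 / 1,267.5863 = 8.86707 half-year periods.
In years: 8.86707 / 2 = 4.43354 years.

4.434 years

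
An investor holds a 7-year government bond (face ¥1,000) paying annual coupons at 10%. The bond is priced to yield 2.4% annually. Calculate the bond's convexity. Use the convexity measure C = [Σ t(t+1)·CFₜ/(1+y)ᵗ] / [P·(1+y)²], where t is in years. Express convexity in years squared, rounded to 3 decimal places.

With y = 0.024:
  t   CF        PV=CF/(1+0.024)^t    t·PV        t(t+1)·PV
  1       100.00        97.6562        97.6562         195.3125
  2       100.00        95.3674       190.7349         572.2046
  3       100.00        93.1323       279.3968       1,117.5871
  4       100.00        90.9495       363.7979       1,818.9894
  5       100.00        88.8178       444.0892       2,664.5353
  6       100.00        86.7362       520.4170       3,642.9193
  7     1,100.00       931.7362     6,522.1537      52,177.2296
  Σ                  1,484.3957     8,418.2457      62,188.7777
P = 1,484.3957.
Convexity = Σ t(t+1)·PV / [P·(1+y)²] = 62,188.7777 / (1,484.3957 × 1.048576) = 39.95420.

39.954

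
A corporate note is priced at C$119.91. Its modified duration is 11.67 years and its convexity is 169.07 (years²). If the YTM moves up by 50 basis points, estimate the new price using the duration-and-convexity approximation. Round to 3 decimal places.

Duration effect: -D_mod·Δy = -11.67 × (+0.005) = -0.058350
Convexity effect: ½·C·(Δy)² = 0.5 × 169.07 × (0.005)² = +0.002113375
ΔP/P ≈ -0.058350 + 0.002113375 = -0.056236625
New price ≈ 119.91 × (1 - 0.056236625) = 113.16666629625.

C$113.167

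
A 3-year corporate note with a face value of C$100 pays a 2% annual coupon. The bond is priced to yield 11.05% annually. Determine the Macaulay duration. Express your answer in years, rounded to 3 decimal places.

2.933 years

Periodic yield y = 0.1105. Discount each cash flow and weight by its year:
  t   CF        PV=CF/(1+0.1105)^t    t·PV
  1         2.00         1.8010         1.8010
  2         2.00         1.6218         3.2436
  3       102.00        74.4808       223.4425
  Σ                     77.9036       228.4870
Price P = Σ PV = 77.9036.
Macaulay duration = Σ(t·PV) / P = 228.4870 / 77.9036 = 2.93295 years.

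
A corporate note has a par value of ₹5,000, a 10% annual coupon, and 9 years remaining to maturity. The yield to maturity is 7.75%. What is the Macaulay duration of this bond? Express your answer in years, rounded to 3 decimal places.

Periodic yield y = 0.0775. Discount each cash flow and weight by its year:
  t   CF        PV=CF/(1+0.0775)^t    t·PV
  1       500.00       464.0371       464.0371
  2       500.00       430.6609       861.3218
  3       500.00       399.6853     1,199.0559
  4       500.00       370.9376     1,483.7505
  5       500.00       344.2577     1,721.2883
  6       500.00       319.4967     1,916.9800
  7       500.00       296.5166     2,075.6164
  8       500.00       275.1894     2,201.5156
  9     5,500.00     2,809.3586    25,284.2275
  Σ                  5,710.1400    37,207.7931
Price P = Σ PV = 5,710.1400.
Macaulay duration = Σ(t·PV) / P = 37,207.7931 / 5,710.1400 = 6.51609 years.

6.516 years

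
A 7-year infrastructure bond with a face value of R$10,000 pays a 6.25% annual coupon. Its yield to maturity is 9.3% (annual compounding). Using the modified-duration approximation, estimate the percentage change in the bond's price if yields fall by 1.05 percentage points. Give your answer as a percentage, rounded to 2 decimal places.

Periodic yield y = 0.093. Modified duration first:
  t   CF        PV=CF/(1+0.093)^t    t·PV
  1       625.00       571.8207       571.8207
  2       625.00       523.1662     1,046.3324
  3       625.00       478.6516     1,435.9549
  4       625.00       437.9246     1,751.6985
  5       625.00       400.6630     2,003.3149
  6       625.00       366.5718     2,199.4308
  7    10,625.00     5,701.4826    39,910.3784
  Σ                  8,480.2805    48,918.9305
P = 8,480.2805; D_Mac = 5.76855 yrs; D_mod = 5.76855/(1+0.093) = 5.27772 yrs.
ΔP/P ≈ -D_mod · Δy = -5.27772 × (-0.0105) = +0.055416 = +5.5416%.

+5.54%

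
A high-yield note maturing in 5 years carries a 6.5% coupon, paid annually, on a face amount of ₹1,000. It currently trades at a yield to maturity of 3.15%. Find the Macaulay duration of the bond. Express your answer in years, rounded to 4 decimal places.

Periodic yield y = 0.0315. Discount each cash flow and weight by its year:
  t   CF        PV=CF/(1+0.0315)^t    t·PV
  1        65.00        63.0150        63.0150
  2        65.00        61.0907       122.1813
  3        65.00        59.2251       177.6752
  4        65.00        57.4165       229.6658
  5     1,065.00       912.0181     4,560.0904
  Σ                  1,152.7653     5,152.6278
Price P = Σ PV = 1,152.7653.
Macaulay duration = Σ(t·PV) / P = 5,152.6278 / 1,152.7653 = 4.46980 years.

4.4698 years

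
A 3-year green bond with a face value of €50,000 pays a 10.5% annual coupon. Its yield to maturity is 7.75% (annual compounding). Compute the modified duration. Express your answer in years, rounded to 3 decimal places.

Periodic yield y = 0.0775. First find Macaulay duration:
  t   CF        PV=CF/(1+0.0775)^t    t·PV
  1     5,250.00     4,872.3898     4,872.3898
  2     5,250.00     4,521.9395     9,043.8790
  3    55,250.00    44,165.2249   132,495.6746
  Σ                 53,559.5541   146,411.9433
P = 53,559.5541; Macaulay duration = 146,411.9433 / 53,559.5541 = 2.73363 years.
Modified duration = D_Mac / (1 + y) = 2.73363 / 1.0775 = 2.53701 years.

2.537 years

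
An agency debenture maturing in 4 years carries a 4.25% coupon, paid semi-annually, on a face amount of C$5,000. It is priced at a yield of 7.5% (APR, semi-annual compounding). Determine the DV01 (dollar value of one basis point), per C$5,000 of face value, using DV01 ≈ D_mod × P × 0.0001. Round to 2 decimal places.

Periodic yield y = 0.0375.
  t   CF        PV=CF/(1+0.0375)^t    t·PV
  1       106.25       102.4096       102.4096
  2       106.25        98.7081       197.4162
  3       106.25        95.1403       285.4210
  4       106.25        91.7015       366.8061
  5       106.25        88.3870       441.9350
  6       106.25        85.1923       511.1538
  7       106.25        82.1131       574.7914
  8     5,106.25     3,803.6210    30,428.9676
  Σ                  4,447.2729    32,908.9006
P = 4,447.2729; D_Mac = 7.39979 half-year periods = 3.69990 yrs; D_mod = 3.56617 yrs.
DV01 ≈ 3.56617 × 4,447.2729 × 0.0001 = 1.585971.

C$1.59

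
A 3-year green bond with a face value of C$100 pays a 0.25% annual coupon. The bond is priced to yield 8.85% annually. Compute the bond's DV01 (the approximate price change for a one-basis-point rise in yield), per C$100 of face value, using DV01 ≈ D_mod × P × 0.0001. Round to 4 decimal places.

C$0.0215

Periodic yield y = 0.0885.
  t   CF        PV=CF/(1+0.0885)^t    t·PV
  1         0.25         0.2297         0.2297
  2         0.25         0.2110         0.4220
  3       100.25        77.7319       233.1956
  Σ                     78.1725       233.8473
P = 78.1725; D_Mac = 2.99142 yrs; D_mod = 2.74821 yrs.
DV01 ≈ 2.74821 × 78.1725 × 0.0001 = 0.021483.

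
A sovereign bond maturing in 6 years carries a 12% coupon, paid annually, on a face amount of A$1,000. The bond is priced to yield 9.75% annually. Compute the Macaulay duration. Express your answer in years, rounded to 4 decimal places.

4.6727 years

Periodic yield y = 0.0975. Discount each cash flow and weight by its year:
  t   CF        PV=CF/(1+0.0975)^t    t·PV
  1       120.00       109.3394       109.3394
  2       120.00        99.6259       199.2518
  3       120.00        90.7753       272.3259
  4       120.00        82.7110       330.8439
  5       120.00        75.3631       376.8154
  6     1,120.00       640.9009     3,845.4051
  Σ                  1,098.7155     5,133.9814
Price P = Σ PV = 1,098.7155.
Macaulay duration = Σ(t·PV) / P = 5,133.9814 / 1,098.7155 = 4.67271 years.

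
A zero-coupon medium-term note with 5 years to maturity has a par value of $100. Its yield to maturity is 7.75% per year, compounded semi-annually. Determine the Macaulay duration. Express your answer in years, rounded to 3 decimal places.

A zero-coupon bond has a single cash flow at maturity, so its Macaulay duration equals its maturity: 5 years.
(Equivalently: 10 semi-annual periods ÷ 2 = 5 years.)

5.000 years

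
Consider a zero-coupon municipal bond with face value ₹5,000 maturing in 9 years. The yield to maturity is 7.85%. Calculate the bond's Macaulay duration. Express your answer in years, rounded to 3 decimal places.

9.000 years

A zero-coupon bond has a single cash flow at maturity, so its Macaulay duration equals its maturity: 9 years.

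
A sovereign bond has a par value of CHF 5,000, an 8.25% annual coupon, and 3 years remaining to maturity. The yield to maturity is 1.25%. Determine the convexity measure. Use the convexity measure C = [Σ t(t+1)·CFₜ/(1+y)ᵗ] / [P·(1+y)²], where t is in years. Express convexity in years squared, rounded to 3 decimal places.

With y = 0.0125:
  t   CF        PV=CF/(1+0.0125)^t    t·PV        t(t+1)·PV
  1       412.50       407.4074       407.4074         814.8148
  2       412.50       402.3777       804.7554       2,414.2661
  3     5,412.50     5,214.5017    15,643.5051      62,574.0204
  Σ                  6,024.2868    16,855.6679      65,803.1014
P = 6,024.2868.
Convexity = Σ t(t+1)·PV / [P·(1+y)²] = 65,803.1014 / (6,024.2868 × 1.025156) = 10.65493.

10.655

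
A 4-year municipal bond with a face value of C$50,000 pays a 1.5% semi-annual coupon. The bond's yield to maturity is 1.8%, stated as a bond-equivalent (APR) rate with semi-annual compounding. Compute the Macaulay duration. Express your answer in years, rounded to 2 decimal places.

Periodic yield y = 0.009. Discount each cash flow and weight by its period:
  t   CF        PV=CF/(1+0.009)^t    t·PV
  1       375.00       371.6551       371.6551
  2       375.00       368.3400       736.6801
  3       375.00       365.0546     1,095.1637
  4       375.00       361.7984     1,447.1935
  5       375.00       358.5712     1,792.8561
  6       375.00       355.3729     2,132.2372
  7       375.00       352.2030     2,465.4213
  8    50,375.00    46,890.5935   375,124.7476
  Σ                 49,423.5887   385,165.9546
Price P = Σ PV = 49,423.5887.
Macaulay duration = Σ(t·PV) / P = 385,165.9546 / 49,423.5887 = 7.79316 half-year periods.
In years: 7.79316 / 2 = 3.89658 years.

3.90 years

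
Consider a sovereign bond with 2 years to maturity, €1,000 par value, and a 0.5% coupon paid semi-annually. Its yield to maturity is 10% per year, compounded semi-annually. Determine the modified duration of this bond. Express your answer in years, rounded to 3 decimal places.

Periodic yield y = 0.05. First find Macaulay duration:
  t   CF        PV=CF/(1+0.05)^t    t·PV
  1         2.50         2.3810         2.3810
  2         2.50         2.2676         4.5351
  3         2.50         2.1596         6.4788
  4     1,002.50       824.7592     3,299.0369
  Σ                    831.5674     3,312.4318
P = 831.5674; Macaulay duration = 3,312.4318 / 831.5674 = 3.98336 half-year periods = 1.99168 years.
Modified duration = D_Mac / (1 + y) = 1.99168 / 1.05 = 1.89684 years.

1.897 years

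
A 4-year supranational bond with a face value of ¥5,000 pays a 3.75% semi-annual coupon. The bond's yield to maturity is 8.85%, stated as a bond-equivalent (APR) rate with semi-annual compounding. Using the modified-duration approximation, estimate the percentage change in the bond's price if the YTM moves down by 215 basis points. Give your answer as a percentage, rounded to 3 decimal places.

+7.663%

Periodic yield y = 0.04425. Modified duration first:
  t   CF        PV=CF/(1+0.04425)^t    t·PV
  1        93.75        89.7774        89.7774
  2        93.75        85.9730       171.9461
  3        93.75        82.3299       246.9898
  4        93.75        78.8412       315.3649
  5        93.75        75.5003       377.5017
  6        93.75        72.3010       433.8061
  7        93.75        69.2373       484.6608
  8     5,093.75     3,602.4815    28,819.8517
  Σ                  4,156.4416    30,939.8984
P = 4,156.4416; D_Mac = 7.44384 half-year periods = 3.72192 yrs; D_mod = 3.72192/(1+0.04425) = 3.56421 yrs.
ΔP/P ≈ -D_mod · Δy = -3.56421 × (-0.0215) = +0.076630 = +7.6630%.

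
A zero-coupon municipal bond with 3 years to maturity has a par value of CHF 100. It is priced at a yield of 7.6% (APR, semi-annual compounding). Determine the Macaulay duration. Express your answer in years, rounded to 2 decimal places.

A zero-coupon bond has a single cash flow at maturity, so its Macaulay duration equals its maturity: 3 years.
(Equivalently: 6 semi-annual periods ÷ 2 = 3 years.)

3.00 years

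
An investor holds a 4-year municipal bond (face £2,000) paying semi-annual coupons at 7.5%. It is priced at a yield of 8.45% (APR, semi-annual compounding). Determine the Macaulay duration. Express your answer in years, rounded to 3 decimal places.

3.520 years

Periodic yield y = 0.04225. Discount each cash flow and weight by its period:
  t   CF        PV=CF/(1+0.04225)^t    t·PV
  1        75.00        71.9597        71.9597
  2        75.00        69.0427       138.0853
  3        75.00        66.2438       198.7315
  4        75.00        63.5585       254.2340
  5        75.00        60.9820       304.9101
  6        75.00        58.5100       351.0598
  7        75.00        56.1381       392.9669
  8     2,075.00     1,490.1942    11,921.5537
  Σ                  1,936.6290    13,633.5010
Price P = Σ PV = 1,936.6290.
Macaulay duration = Σ(t·PV) / P = 13,633.5010 / 1,936.6290 = 7.03981 half-year periods.
In years: 7.03981 / 2 = 3.51991 years.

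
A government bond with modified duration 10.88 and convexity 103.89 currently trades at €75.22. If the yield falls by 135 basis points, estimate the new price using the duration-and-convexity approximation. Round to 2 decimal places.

€86.98

Duration effect: -D_mod·Δy = -10.88 × (-0.0135) = +0.146880
Convexity effect: ½·C·(Δy)² = 0.5 × 103.89 × (-0.0135)² = +0.00946697625
ΔP/P ≈ +0.146880 + 0.00946697625 = +0.15634697625
New price ≈ 75.22 × (1 + 0.15634697625) = 86.980419553525.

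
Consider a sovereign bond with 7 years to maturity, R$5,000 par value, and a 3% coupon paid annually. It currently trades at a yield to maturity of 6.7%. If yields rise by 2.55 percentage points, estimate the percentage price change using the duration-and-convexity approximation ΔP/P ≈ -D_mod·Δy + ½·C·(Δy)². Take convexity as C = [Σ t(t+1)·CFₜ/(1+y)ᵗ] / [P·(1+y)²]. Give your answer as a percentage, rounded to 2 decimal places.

With y = 0.067:
  t   CF        PV=CF/(1+0.067)^t    t·PV        t(t+1)·PV
  1       150.00       140.5811       140.5811         281.1621
  2       150.00       131.7536       263.5072         790.5215
  3       150.00       123.4804       370.4412       1,481.7647
  4       150.00       115.7267       462.9068       2,314.5341
  5       150.00       108.4599       542.2995       3,253.7967
  6       150.00       101.6494       609.8963       4,269.2740
  7     5,150.00     3,270.8174    22,895.7215     183,165.7717
  Σ                  3,992.4684    25,285.3534     195,556.8249
P = 3,992.4684; D_Mac = 6.33326 yrs; D_mod = 5.93558 yrs; C = 43.02319.
Duration effect: -5.93558 × (+0.0255) = -0.151357
Convexity effect: 0.5 × 43.02319 × (0.0255)² = +0.0139879
ΔP/P ≈ -0.151357 + 0.0139879 = -0.137369 = -13.7369%.

-13.74%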